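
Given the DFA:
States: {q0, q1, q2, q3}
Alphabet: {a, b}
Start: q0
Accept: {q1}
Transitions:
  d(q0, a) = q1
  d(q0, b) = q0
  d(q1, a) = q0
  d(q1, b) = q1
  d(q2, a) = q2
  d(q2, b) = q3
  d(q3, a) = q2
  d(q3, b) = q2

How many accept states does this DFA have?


Accept states listed: {q1}
Counting: q1(1)

1


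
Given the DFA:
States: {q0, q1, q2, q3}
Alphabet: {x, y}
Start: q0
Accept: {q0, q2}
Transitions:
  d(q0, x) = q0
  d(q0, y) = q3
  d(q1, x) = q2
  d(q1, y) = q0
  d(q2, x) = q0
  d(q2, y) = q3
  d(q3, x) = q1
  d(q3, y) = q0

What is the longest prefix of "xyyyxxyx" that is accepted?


Run the DFA, marking each prefix where the state is accepting:
  "" -> q0 [accept]
  "x" -> q0 [accept]
  "xy" -> q3 [reject]
  "xyy" -> q0 [accept]
  "xyyy" -> q3 [reject]
  "xyyyx" -> q1 [reject]
  "xyyyxx" -> q2 [accept]
  "xyyyxxy" -> q3 [reject]
  "xyyyxxyx" -> q1 [reject]

"xyyyxx"


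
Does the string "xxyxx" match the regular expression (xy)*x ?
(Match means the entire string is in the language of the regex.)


|string| = 5; first = 'x'; last = 'x'

No, "xxyxx" does not match (xy)*x


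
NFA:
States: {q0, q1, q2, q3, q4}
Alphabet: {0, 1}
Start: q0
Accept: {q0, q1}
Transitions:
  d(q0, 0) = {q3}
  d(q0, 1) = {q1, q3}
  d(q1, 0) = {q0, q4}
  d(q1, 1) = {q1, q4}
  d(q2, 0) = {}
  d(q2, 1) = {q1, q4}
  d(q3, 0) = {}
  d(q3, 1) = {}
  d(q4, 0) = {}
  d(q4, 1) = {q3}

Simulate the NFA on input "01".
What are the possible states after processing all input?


Start: {q0}
  --0--> {q3}
  --1--> {}

{} (empty set, no valid transitions)


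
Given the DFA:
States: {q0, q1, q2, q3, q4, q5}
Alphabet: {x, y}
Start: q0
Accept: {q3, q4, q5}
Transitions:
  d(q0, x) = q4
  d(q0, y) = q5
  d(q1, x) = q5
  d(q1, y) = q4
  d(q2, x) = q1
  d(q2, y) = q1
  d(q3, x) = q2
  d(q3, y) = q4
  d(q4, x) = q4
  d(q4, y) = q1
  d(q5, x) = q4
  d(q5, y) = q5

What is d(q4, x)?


Looking up transition d(q4, x)

q4


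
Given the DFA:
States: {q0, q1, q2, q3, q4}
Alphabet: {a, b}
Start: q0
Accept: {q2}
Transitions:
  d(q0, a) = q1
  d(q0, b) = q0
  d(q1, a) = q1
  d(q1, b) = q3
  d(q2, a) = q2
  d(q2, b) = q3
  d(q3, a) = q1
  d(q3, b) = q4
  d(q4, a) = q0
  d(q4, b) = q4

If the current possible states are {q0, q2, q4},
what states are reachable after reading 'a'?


Apply transition on 'a' from each current state:
  d(q0, a) = q1
  d(q2, a) = q2
  d(q4, a) = q0

{q0, q1, q2}


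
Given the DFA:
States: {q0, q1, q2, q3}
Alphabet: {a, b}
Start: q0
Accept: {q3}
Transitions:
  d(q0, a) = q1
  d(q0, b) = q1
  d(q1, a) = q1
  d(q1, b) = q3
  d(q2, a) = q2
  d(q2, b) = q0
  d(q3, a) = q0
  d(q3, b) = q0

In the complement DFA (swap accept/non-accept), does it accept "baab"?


Trace: q0 -> q1 -> q1 -> q1 -> q3
Final: q3
Original accept: {q3}
Complement: q3 is in original accept

No, complement rejects (original accepts)


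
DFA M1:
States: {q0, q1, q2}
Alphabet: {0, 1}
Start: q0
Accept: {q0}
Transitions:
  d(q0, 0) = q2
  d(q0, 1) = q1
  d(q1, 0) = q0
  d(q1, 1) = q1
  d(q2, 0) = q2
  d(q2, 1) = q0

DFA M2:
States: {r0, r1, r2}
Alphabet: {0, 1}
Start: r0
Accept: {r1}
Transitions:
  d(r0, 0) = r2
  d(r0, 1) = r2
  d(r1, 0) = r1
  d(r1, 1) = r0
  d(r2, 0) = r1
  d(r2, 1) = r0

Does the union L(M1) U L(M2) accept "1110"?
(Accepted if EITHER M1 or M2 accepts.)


M1: final=q0 accepted=True
M2: final=r1 accepted=True

Yes, union accepts


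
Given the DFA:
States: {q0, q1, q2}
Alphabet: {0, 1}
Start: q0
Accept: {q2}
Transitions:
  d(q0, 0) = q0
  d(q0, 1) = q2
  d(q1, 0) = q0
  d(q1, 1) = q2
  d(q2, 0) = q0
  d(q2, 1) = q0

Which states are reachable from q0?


BFS from q0:
  layer 0: {q0}
  layer 1: {q2}

{q0, q2}


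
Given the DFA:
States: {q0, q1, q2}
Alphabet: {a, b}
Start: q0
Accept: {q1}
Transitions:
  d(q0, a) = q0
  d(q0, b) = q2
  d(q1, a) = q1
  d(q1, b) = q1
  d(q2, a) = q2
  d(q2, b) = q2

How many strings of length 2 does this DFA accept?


Enumerating all length-2 strings:
  "aa" -> q0 [reject]
  "ab" -> q2 [reject]
  "ba" -> q2 [reject]
  "bb" -> q2 [reject]

0 out of 4


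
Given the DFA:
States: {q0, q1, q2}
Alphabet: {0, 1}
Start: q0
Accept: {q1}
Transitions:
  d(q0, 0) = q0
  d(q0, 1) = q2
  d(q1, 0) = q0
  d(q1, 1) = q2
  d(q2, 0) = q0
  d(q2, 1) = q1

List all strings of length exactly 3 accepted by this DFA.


All strings of length 3: 8 total
Accepted: 1

"011"


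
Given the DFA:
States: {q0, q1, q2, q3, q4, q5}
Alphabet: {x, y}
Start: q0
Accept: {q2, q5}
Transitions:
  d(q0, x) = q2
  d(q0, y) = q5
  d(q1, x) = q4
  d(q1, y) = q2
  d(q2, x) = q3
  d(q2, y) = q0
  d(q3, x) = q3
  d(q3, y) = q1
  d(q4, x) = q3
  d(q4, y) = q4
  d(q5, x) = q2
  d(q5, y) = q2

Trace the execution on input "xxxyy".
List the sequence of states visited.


Input: xxxyy
d(q0, x) = q2
d(q2, x) = q3
d(q3, x) = q3
d(q3, y) = q1
d(q1, y) = q2


q0 -> q2 -> q3 -> q3 -> q1 -> q2


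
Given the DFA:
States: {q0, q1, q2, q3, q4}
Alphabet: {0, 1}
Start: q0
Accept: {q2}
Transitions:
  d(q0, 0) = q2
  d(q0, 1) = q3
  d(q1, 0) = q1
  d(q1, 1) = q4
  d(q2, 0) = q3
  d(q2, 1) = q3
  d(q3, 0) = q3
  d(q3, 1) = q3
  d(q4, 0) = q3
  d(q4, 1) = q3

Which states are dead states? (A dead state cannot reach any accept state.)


Forward reachability from each state:
  q0 -> reaches accept state q2 (live)
  q1 -> reaches {q1, q3, q4}, no accept state (dead)
  q2 -> reaches accept state q2 (live)
  q3 -> reaches {q3}, no accept state (dead)
  q4 -> reaches {q3, q4}, no accept state (dead)

{q1, q3, q4}


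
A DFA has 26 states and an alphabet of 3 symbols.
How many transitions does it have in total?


Each state has exactly one transition per symbol.
26 * 3 = 78

78


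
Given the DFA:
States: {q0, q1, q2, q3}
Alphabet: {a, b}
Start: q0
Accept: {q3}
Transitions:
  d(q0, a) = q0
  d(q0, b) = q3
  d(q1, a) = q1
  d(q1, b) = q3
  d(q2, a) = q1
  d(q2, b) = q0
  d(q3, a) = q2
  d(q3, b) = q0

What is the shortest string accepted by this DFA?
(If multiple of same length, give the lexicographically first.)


BFS by string length (lex-first path to each state shown):
  len 0: q0<-""
  len 1: q0<-"a", q3<-"b"
Found accept state at length 1.

"b"


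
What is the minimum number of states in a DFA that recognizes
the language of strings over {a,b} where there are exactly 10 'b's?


States: count = 0, 1, ..., 10 (that's 11 states), plus a dead state for count > 10.
Total: 11 + 1 = 12. Accept = count-10 state.

12


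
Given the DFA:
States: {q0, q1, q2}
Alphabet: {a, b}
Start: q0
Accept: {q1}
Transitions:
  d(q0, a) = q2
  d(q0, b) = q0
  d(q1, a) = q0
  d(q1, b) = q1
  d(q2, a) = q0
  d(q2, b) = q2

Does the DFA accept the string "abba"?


Trace: q0 -> q2 -> q2 -> q2 -> q0
Final state: q0
Accept states: {q1}

No, rejected (final state q0 is not an accept state)


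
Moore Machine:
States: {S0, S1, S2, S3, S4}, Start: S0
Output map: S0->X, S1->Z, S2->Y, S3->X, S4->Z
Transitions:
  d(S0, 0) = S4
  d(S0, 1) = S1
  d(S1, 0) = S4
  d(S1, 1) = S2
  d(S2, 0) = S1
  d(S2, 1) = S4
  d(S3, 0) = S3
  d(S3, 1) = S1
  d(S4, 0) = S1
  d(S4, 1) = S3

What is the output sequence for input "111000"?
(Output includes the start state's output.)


Start: S0 (output X)
  --1--> S1 (output Z)
  --1--> S2 (output Y)
  --1--> S4 (output Z)
  --0--> S1 (output Z)
  --0--> S4 (output Z)
  --0--> S1 (output Z)

"XZYZZZZ"


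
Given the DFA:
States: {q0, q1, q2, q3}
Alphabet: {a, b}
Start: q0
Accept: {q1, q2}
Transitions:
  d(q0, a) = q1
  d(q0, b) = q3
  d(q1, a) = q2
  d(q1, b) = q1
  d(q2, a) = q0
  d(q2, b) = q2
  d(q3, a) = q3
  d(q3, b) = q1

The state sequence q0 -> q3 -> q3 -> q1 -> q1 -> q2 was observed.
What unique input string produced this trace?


Trace back each transition to find the symbol:
  q0 --[b]--> q3
  q3 --[a]--> q3
  q3 --[b]--> q1
  q1 --[b]--> q1
  q1 --[a]--> q2

"babba"


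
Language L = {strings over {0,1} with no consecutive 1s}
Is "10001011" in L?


'11' occurs at index 6

No, "10001011" is not in L


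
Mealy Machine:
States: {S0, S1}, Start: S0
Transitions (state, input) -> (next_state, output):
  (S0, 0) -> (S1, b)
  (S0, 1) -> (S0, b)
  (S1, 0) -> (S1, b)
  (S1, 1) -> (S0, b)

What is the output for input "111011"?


Step-by-step:
  (S0, 1) -> (S0, b)
  (S0, 1) -> (S0, b)
  (S0, 1) -> (S0, b)
  (S0, 0) -> (S1, b)
  (S1, 1) -> (S0, b)
  (S0, 1) -> (S0, b)

"bbbbbb"


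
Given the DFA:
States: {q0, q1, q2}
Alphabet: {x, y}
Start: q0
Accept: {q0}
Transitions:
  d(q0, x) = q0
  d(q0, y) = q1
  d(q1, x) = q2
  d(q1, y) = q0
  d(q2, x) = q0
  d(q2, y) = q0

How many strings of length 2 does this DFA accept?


Enumerating all length-2 strings:
  "xx" -> q0 [accept]
  "xy" -> q1 [reject]
  "yx" -> q2 [reject]
  "yy" -> q0 [accept]

2 out of 4


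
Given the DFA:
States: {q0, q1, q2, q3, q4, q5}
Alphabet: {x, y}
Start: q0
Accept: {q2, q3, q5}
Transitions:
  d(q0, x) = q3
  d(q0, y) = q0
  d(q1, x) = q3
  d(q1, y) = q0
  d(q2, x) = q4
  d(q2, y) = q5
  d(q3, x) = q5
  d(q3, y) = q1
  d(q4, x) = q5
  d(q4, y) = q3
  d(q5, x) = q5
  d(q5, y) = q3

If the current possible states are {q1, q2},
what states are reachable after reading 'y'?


Apply transition on 'y' from each current state:
  d(q1, y) = q0
  d(q2, y) = q5

{q0, q5}


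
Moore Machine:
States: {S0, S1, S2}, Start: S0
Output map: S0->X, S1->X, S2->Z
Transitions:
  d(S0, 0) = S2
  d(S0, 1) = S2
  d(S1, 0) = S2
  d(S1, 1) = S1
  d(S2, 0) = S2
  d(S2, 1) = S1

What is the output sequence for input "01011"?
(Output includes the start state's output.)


Start: S0 (output X)
  --0--> S2 (output Z)
  --1--> S1 (output X)
  --0--> S2 (output Z)
  --1--> S1 (output X)
  --1--> S1 (output X)

"XZXZXX"


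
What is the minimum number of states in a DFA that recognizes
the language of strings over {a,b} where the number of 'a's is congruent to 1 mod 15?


States track (count of 'a') mod 15.
Need 15 states: one per remainder 0..14; accept = remainder 1.

15


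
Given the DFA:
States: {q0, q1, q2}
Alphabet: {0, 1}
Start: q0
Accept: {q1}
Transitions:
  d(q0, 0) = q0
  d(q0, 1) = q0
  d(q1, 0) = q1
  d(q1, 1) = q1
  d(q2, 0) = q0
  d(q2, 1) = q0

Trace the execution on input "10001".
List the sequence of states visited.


Input: 10001
d(q0, 1) = q0
d(q0, 0) = q0
d(q0, 0) = q0
d(q0, 0) = q0
d(q0, 1) = q0


q0 -> q0 -> q0 -> q0 -> q0 -> q0


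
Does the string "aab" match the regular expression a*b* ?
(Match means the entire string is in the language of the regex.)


|string| = 3; first = 'a'; last = 'b'

Yes, "aab" matches a*b*


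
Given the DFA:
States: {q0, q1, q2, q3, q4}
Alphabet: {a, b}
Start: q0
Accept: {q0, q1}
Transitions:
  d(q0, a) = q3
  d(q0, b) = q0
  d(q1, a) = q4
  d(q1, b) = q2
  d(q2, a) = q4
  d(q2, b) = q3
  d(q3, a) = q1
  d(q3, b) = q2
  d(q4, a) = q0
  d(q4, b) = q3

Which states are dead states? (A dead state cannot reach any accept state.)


Forward reachability from each state:
  q0 -> reaches accept state q0 (live)
  q1 -> reaches accept state q0 (live)
  q2 -> reaches accept state q0 (live)
  q3 -> reaches accept state q0 (live)
  q4 -> reaches accept state q0 (live)

None (all states can reach an accept state)


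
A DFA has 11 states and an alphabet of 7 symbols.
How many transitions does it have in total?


Each state has exactly one transition per symbol.
11 * 7 = 77

77


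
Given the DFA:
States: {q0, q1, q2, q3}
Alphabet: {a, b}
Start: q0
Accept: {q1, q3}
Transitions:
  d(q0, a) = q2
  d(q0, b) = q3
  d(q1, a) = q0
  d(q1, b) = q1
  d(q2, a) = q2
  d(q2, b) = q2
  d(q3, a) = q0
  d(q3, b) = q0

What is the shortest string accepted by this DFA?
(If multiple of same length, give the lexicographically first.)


BFS by string length (lex-first path to each state shown):
  len 0: q0<-""
  len 1: q2<-"a", q3<-"b"
Found accept state at length 1.

"b"


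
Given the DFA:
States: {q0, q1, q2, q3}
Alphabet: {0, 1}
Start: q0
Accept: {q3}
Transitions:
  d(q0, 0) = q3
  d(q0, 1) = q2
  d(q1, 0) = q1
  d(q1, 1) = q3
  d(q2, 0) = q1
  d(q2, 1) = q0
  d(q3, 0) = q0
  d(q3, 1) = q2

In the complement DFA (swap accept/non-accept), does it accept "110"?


Trace: q0 -> q2 -> q0 -> q3
Final: q3
Original accept: {q3}
Complement: q3 is in original accept

No, complement rejects (original accepts)


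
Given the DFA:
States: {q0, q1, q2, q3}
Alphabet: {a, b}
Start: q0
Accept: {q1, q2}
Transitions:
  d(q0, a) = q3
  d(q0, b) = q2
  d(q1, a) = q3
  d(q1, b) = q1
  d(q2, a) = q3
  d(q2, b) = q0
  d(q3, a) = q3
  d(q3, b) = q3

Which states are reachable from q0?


BFS from q0:
  layer 0: {q0}
  layer 1: {q2, q3}

{q0, q2, q3}


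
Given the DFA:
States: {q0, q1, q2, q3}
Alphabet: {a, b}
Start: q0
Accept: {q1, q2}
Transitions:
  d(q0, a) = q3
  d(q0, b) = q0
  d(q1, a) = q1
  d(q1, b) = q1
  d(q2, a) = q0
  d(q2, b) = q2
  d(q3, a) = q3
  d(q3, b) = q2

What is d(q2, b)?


Looking up transition d(q2, b)

q2


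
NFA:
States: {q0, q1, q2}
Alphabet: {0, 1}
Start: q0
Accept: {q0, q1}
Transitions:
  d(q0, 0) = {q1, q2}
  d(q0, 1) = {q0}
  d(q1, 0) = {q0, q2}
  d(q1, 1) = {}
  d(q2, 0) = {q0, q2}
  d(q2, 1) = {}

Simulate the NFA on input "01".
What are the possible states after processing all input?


Start: {q0}
  --0--> {q1, q2}
  --1--> {}

{} (empty set, no valid transitions)


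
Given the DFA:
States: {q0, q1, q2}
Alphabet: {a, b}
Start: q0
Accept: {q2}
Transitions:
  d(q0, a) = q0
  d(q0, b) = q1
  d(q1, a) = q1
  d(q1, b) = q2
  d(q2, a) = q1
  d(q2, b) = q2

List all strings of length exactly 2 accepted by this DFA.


All strings of length 2: 4 total
Accepted: 1

"bb"


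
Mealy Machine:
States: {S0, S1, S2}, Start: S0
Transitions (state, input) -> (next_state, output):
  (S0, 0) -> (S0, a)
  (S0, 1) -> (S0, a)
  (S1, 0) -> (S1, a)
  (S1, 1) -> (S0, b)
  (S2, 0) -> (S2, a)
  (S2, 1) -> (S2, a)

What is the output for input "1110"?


Step-by-step:
  (S0, 1) -> (S0, a)
  (S0, 1) -> (S0, a)
  (S0, 1) -> (S0, a)
  (S0, 0) -> (S0, a)

"aaaa"


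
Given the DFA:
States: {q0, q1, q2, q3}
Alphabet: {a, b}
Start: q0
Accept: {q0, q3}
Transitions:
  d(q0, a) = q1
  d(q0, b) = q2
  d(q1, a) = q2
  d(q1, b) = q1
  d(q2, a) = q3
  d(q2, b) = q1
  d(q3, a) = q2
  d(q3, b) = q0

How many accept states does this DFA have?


Accept states listed: {q0, q3}
Counting: q0(1) q3(2)

2


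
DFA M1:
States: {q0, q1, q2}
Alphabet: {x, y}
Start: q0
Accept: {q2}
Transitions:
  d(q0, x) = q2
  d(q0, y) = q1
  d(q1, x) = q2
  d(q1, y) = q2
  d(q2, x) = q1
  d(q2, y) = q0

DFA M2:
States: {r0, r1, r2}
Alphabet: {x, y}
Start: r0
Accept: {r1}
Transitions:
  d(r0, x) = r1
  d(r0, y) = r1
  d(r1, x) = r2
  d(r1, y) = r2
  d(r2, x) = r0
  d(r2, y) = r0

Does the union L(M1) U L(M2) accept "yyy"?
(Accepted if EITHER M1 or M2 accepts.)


M1: final=q0 accepted=False
M2: final=r0 accepted=False

No, union rejects (neither accepts)


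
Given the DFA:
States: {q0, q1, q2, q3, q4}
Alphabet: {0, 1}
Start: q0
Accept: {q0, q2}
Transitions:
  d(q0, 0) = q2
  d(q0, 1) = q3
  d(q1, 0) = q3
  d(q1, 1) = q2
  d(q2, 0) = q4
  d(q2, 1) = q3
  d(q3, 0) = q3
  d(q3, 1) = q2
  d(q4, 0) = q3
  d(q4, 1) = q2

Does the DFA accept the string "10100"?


Trace: q0 -> q3 -> q3 -> q2 -> q4 -> q3
Final state: q3
Accept states: {q0, q2}

No, rejected (final state q3 is not an accept state)


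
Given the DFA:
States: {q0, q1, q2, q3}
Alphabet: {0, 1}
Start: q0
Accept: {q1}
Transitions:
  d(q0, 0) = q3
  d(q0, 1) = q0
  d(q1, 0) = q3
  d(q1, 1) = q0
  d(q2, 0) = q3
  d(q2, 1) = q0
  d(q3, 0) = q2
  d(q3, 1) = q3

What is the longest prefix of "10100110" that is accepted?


Run the DFA, marking each prefix where the state is accepting:
  "" -> q0 [reject]
  "1" -> q0 [reject]
  "10" -> q3 [reject]
  "101" -> q3 [reject]
  "1010" -> q2 [reject]
  "10100" -> q3 [reject]
  "101001" -> q3 [reject]
  "1010011" -> q3 [reject]
  "10100110" -> q2 [reject]

No prefix is accepted


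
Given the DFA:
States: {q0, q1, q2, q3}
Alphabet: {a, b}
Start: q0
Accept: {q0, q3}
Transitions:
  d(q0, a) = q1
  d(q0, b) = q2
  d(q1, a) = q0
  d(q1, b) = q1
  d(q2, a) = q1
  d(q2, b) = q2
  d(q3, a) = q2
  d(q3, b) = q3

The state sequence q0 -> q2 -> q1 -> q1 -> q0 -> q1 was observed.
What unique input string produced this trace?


Trace back each transition to find the symbol:
  q0 --[b]--> q2
  q2 --[a]--> q1
  q1 --[b]--> q1
  q1 --[a]--> q0
  q0 --[a]--> q1

"babaa"


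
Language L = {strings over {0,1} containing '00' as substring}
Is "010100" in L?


'00' occurs at index 4

Yes, "010100" is in L


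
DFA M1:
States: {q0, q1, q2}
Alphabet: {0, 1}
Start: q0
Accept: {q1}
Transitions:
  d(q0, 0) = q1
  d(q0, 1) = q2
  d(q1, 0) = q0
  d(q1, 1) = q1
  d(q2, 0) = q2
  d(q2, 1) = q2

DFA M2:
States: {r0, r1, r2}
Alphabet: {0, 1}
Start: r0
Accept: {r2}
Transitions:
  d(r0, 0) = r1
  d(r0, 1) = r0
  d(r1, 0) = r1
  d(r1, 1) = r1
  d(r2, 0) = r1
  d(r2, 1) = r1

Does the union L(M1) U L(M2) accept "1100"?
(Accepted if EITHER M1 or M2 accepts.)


M1: final=q2 accepted=False
M2: final=r1 accepted=False

No, union rejects (neither accepts)


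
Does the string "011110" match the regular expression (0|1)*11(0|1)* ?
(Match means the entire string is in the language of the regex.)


|string| = 6; first = '0'; last = '0'

Yes, "011110" matches (0|1)*11(0|1)*


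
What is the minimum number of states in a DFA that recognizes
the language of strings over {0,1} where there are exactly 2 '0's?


States: count = 0, 1, ..., 2 (that's 3 states), plus a dead state for count > 2.
Total: 3 + 1 = 4. Accept = count-2 state.

4


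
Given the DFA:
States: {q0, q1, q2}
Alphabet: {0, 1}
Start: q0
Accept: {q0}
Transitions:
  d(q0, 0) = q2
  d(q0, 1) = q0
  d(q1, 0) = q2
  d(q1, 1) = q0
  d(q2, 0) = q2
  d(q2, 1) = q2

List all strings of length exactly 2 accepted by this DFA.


All strings of length 2: 4 total
Accepted: 1

"11"


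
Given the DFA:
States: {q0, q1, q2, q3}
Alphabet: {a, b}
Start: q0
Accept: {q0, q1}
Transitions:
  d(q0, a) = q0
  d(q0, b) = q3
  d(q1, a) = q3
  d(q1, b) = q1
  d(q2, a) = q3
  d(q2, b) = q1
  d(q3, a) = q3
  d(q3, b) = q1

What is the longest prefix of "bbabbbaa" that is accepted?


Run the DFA, marking each prefix where the state is accepting:
  "" -> q0 [accept]
  "b" -> q3 [reject]
  "bb" -> q1 [accept]
  "bba" -> q3 [reject]
  "bbab" -> q1 [accept]
  "bbabb" -> q1 [accept]
  "bbabbb" -> q1 [accept]
  "bbabbba" -> q3 [reject]
  "bbabbbaa" -> q3 [reject]

"bbabbb"


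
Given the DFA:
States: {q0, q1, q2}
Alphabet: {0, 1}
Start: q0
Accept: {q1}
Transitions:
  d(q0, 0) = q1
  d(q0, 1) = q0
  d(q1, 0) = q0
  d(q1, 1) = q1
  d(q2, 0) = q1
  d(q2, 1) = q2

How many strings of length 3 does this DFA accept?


Enumerating all length-3 strings:
  "000" -> q1 [accept]
  "001" -> q0 [reject]
  "010" -> q0 [reject]
  "011" -> q1 [accept]
  "100" -> q0 [reject]
  "101" -> q1 [accept]
  "110" -> q1 [accept]
  "111" -> q0 [reject]

4 out of 8


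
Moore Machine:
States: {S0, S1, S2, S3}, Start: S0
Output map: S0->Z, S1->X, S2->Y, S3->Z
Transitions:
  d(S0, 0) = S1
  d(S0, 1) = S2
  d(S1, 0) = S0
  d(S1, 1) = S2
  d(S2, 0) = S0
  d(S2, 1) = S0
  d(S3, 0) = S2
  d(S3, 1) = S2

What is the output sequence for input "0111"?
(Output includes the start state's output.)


Start: S0 (output Z)
  --0--> S1 (output X)
  --1--> S2 (output Y)
  --1--> S0 (output Z)
  --1--> S2 (output Y)

"ZXYZY"


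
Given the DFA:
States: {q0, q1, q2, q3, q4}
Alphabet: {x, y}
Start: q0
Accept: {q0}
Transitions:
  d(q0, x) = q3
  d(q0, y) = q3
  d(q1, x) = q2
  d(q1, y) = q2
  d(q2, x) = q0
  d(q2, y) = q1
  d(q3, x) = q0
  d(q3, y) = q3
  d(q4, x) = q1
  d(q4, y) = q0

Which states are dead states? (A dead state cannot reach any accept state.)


Forward reachability from each state:
  q0 -> reaches accept state q0 (live)
  q1 -> reaches accept state q0 (live)
  q2 -> reaches accept state q0 (live)
  q3 -> reaches accept state q0 (live)
  q4 -> reaches accept state q0 (live)

None (all states can reach an accept state)


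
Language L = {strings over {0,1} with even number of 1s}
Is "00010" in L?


count('1') = 1; 1 mod 2 = 1

No, "00010" is not in L


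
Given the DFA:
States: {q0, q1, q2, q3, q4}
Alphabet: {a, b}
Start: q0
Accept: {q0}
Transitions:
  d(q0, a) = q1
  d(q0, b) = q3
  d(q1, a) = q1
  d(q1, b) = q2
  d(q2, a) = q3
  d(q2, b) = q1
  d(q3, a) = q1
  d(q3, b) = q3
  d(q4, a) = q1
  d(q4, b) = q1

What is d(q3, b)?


Looking up transition d(q3, b)

q3


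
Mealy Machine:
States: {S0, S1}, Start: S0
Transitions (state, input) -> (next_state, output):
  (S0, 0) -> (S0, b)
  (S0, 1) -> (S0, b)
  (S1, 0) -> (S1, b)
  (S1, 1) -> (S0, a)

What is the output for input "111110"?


Step-by-step:
  (S0, 1) -> (S0, b)
  (S0, 1) -> (S0, b)
  (S0, 1) -> (S0, b)
  (S0, 1) -> (S0, b)
  (S0, 1) -> (S0, b)
  (S0, 0) -> (S0, b)

"bbbbbb"


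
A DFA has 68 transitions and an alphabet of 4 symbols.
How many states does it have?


Each state has exactly one transition per symbol.
states = transitions / |alphabet| = 68 / 4 = 17

17


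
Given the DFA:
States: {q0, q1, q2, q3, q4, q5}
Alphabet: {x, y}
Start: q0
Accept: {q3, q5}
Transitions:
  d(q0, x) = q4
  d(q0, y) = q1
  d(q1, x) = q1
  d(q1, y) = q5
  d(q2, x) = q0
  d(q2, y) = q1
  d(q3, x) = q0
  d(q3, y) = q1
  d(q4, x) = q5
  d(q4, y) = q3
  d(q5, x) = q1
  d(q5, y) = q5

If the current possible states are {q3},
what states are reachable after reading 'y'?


Apply transition on 'y' from each current state:
  d(q3, y) = q1

{q1}


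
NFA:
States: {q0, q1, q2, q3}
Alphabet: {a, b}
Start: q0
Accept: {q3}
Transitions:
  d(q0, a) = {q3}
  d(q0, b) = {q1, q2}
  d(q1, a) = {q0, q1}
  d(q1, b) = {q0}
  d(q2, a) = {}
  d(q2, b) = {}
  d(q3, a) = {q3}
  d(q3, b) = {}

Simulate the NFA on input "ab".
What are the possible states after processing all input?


Start: {q0}
  --a--> {q3}
  --b--> {}

{} (empty set, no valid transitions)


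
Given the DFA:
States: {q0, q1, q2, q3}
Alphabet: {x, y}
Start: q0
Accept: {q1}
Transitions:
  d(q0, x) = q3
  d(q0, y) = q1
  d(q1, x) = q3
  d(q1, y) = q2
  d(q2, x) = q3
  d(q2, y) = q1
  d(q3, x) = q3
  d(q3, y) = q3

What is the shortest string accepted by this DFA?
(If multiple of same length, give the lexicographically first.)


BFS by string length (lex-first path to each state shown):
  len 0: q0<-""
  len 1: q1<-"y", q3<-"x"
Found accept state at length 1.

"y"


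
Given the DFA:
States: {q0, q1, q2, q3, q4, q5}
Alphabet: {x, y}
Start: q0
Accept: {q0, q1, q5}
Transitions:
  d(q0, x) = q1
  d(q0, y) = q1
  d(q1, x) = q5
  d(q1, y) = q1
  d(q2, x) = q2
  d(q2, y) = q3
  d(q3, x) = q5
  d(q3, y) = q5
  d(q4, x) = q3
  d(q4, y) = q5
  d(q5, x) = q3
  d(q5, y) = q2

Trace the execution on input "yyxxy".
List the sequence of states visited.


Input: yyxxy
d(q0, y) = q1
d(q1, y) = q1
d(q1, x) = q5
d(q5, x) = q3
d(q3, y) = q5


q0 -> q1 -> q1 -> q5 -> q3 -> q5


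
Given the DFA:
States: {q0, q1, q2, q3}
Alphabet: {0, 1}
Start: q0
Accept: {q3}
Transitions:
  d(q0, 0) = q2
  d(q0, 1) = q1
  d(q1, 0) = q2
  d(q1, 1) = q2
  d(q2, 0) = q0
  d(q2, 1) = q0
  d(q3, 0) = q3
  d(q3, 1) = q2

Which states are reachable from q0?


BFS from q0:
  layer 0: {q0}
  layer 1: {q1, q2}

{q0, q1, q2}


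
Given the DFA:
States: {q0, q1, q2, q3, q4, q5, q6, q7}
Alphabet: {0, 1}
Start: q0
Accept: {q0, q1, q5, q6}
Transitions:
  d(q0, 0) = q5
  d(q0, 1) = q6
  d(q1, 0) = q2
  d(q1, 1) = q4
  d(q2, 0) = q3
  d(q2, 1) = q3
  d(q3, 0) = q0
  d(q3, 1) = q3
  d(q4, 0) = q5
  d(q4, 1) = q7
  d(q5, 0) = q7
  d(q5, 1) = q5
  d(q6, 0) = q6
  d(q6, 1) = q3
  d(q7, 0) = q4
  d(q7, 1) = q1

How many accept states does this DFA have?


Accept states listed: {q0, q1, q5, q6}
Counting: q0(1) q1(2) q5(3) q6(4)

4


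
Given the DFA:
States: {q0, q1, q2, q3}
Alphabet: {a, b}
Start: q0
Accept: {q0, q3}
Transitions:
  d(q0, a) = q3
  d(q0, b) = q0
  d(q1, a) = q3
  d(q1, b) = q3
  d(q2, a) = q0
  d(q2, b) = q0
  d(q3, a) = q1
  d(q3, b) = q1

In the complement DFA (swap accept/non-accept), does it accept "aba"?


Trace: q0 -> q3 -> q1 -> q3
Final: q3
Original accept: {q0, q3}
Complement: q3 is in original accept

No, complement rejects (original accepts)


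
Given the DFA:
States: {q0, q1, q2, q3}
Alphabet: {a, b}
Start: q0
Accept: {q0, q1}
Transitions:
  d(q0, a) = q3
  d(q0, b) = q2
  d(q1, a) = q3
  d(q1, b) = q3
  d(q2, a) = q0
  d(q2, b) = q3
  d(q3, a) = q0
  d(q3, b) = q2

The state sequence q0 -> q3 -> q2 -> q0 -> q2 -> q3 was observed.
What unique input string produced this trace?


Trace back each transition to find the symbol:
  q0 --[a]--> q3
  q3 --[b]--> q2
  q2 --[a]--> q0
  q0 --[b]--> q2
  q2 --[b]--> q3

"ababb"


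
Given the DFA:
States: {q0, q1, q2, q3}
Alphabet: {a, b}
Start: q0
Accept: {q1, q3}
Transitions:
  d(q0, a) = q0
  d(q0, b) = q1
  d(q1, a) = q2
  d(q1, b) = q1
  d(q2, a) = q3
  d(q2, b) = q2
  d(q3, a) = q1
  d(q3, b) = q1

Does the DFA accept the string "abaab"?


Trace: q0 -> q0 -> q1 -> q2 -> q3 -> q1
Final state: q1
Accept states: {q1, q3}

Yes, accepted (final state q1 is an accept state)


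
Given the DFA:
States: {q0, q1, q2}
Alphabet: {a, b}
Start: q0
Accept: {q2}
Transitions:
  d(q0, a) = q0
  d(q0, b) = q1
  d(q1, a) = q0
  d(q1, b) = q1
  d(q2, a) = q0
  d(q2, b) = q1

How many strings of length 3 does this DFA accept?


Enumerating all length-3 strings:
  "aaa" -> q0 [reject]
  "aab" -> q1 [reject]
  "aba" -> q0 [reject]
  "abb" -> q1 [reject]
  "baa" -> q0 [reject]
  "bab" -> q1 [reject]
  "bba" -> q0 [reject]
  "bbb" -> q1 [reject]

0 out of 8


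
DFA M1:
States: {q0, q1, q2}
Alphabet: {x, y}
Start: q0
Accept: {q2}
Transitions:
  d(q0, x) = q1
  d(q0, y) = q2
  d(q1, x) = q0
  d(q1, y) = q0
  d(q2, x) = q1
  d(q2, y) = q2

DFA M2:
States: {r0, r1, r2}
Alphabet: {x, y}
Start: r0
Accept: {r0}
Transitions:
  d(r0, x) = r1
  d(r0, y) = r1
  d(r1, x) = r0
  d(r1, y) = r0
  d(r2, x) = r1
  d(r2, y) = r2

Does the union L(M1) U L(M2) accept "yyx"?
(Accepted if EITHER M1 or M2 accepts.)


M1: final=q1 accepted=False
M2: final=r1 accepted=False

No, union rejects (neither accepts)


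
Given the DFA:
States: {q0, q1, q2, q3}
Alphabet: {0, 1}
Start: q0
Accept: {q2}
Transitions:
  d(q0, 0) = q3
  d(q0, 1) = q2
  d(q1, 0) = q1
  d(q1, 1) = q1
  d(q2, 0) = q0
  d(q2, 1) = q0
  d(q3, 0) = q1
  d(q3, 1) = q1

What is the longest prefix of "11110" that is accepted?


Run the DFA, marking each prefix where the state is accepting:
  "" -> q0 [reject]
  "1" -> q2 [accept]
  "11" -> q0 [reject]
  "111" -> q2 [accept]
  "1111" -> q0 [reject]
  "11110" -> q3 [reject]

"111"


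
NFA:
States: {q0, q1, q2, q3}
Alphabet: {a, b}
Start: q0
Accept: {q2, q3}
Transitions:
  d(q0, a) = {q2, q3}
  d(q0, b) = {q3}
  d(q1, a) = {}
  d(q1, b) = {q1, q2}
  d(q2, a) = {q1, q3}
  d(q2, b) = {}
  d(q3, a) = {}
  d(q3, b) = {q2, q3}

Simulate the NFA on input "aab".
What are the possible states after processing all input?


Start: {q0}
  --a--> {q2, q3}
  --a--> {q1, q3}
  --b--> {q1, q2, q3}

{q1, q2, q3}


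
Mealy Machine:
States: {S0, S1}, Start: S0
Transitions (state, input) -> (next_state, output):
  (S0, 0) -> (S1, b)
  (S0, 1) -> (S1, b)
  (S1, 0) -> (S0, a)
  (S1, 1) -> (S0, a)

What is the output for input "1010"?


Step-by-step:
  (S0, 1) -> (S1, b)
  (S1, 0) -> (S0, a)
  (S0, 1) -> (S1, b)
  (S1, 0) -> (S0, a)

"baba"


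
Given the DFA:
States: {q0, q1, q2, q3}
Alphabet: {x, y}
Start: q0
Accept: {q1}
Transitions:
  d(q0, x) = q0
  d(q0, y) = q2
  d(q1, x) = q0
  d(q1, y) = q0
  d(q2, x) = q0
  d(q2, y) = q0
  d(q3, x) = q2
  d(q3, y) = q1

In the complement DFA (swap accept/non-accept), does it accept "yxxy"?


Trace: q0 -> q2 -> q0 -> q0 -> q2
Final: q2
Original accept: {q1}
Complement: q2 is not in original accept

Yes, complement accepts (original rejects)


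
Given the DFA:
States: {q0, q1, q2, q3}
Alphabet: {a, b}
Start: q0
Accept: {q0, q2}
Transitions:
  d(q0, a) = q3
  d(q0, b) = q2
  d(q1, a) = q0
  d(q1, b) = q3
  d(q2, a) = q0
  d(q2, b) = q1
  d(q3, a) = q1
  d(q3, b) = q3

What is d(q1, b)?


Looking up transition d(q1, b)

q3


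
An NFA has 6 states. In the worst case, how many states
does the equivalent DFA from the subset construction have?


Subset construction: one DFA state per subset of NFA states.
2^6 = 64

64


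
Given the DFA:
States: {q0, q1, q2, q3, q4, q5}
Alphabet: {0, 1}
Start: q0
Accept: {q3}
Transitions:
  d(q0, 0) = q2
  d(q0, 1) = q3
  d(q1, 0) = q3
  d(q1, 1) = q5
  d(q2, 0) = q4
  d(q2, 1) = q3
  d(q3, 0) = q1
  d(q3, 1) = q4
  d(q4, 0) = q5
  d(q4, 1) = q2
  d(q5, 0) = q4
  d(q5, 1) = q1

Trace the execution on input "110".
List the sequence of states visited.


Input: 110
d(q0, 1) = q3
d(q3, 1) = q4
d(q4, 0) = q5


q0 -> q3 -> q4 -> q5


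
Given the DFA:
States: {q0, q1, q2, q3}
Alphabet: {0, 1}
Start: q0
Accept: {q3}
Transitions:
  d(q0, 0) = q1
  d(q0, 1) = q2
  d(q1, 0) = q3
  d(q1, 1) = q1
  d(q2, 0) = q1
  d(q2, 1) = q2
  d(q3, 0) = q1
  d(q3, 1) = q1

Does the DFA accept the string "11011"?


Trace: q0 -> q2 -> q2 -> q1 -> q1 -> q1
Final state: q1
Accept states: {q3}

No, rejected (final state q1 is not an accept state)


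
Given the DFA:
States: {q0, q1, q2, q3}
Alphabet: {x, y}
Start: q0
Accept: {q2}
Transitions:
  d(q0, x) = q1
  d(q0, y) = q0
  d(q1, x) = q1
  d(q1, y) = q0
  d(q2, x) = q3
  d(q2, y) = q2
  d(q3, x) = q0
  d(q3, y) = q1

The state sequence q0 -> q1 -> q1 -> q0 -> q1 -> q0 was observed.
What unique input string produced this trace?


Trace back each transition to find the symbol:
  q0 --[x]--> q1
  q1 --[x]--> q1
  q1 --[y]--> q0
  q0 --[x]--> q1
  q1 --[y]--> q0

"xxyxy"


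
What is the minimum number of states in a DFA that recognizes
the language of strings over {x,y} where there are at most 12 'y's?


States: count = 0, 1, ..., 12 (all accepting; 13 states), plus a dead state for count > 12.
Total: 13 + 1 = 14.

14


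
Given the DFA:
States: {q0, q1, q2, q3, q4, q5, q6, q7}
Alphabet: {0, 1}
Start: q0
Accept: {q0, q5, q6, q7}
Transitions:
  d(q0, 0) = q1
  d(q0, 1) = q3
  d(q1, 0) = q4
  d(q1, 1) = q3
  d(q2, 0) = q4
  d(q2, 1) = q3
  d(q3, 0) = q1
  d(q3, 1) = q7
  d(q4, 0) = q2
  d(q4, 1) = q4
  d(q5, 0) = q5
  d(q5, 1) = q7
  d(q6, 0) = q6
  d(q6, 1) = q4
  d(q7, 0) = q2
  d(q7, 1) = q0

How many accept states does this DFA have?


Accept states listed: {q0, q5, q6, q7}
Counting: q0(1) q5(2) q6(3) q7(4)

4


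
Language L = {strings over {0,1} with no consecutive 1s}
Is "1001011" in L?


'11' occurs at index 5

No, "1001011" is not in L


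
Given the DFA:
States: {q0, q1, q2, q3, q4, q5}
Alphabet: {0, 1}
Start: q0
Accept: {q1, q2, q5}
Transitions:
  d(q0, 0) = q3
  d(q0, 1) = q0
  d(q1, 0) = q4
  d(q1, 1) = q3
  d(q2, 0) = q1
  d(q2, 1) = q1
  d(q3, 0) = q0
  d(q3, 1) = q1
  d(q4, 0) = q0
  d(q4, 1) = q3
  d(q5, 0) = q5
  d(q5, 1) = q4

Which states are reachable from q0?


BFS from q0:
  layer 0: {q0}
  layer 1: {q3}
  layer 2: {q1}
  layer 3: {q4}

{q0, q1, q3, q4}


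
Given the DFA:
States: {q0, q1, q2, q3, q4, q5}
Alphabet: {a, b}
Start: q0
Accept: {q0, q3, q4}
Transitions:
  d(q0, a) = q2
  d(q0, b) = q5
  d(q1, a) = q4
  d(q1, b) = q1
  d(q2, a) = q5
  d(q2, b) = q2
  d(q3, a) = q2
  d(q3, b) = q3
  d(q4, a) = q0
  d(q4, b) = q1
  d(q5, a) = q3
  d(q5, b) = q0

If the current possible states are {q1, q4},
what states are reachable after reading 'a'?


Apply transition on 'a' from each current state:
  d(q1, a) = q4
  d(q4, a) = q0

{q0, q4}


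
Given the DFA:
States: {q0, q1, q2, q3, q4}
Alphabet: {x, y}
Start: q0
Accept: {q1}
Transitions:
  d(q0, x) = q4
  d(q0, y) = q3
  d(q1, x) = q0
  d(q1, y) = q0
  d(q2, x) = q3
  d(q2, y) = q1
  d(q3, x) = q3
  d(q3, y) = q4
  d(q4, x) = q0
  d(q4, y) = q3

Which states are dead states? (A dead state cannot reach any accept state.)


Forward reachability from each state:
  q0 -> reaches {q0, q3, q4}, no accept state (dead)
  q1 -> reaches accept state q1 (live)
  q2 -> reaches accept state q1 (live)
  q3 -> reaches {q0, q3, q4}, no accept state (dead)
  q4 -> reaches {q0, q3, q4}, no accept state (dead)

{q0, q3, q4}


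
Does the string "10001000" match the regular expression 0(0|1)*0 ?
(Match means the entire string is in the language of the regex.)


|string| = 8; first = '1'; last = '0'

No, "10001000" does not match 0(0|1)*0


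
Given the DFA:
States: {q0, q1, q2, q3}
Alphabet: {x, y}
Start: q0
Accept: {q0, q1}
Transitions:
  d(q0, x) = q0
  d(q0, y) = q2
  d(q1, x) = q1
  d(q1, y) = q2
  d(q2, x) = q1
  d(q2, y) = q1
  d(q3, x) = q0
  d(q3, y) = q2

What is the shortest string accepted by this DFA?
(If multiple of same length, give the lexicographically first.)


BFS by string length (lex-first path to each state shown):
  len 0: q0<-""
Found accept state at length 0.

"" (empty string)


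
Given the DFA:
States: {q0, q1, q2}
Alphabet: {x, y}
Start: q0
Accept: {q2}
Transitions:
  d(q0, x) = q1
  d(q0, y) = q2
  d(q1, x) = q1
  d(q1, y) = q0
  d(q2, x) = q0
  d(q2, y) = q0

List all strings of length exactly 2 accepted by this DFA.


All strings of length 2: 4 total
Accepted: 0

None


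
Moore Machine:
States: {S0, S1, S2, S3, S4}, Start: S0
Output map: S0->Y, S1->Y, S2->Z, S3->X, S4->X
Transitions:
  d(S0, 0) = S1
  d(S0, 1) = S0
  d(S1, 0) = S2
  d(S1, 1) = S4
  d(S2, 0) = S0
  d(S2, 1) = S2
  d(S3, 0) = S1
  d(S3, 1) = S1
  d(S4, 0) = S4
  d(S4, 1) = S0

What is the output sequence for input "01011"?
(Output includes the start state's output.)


Start: S0 (output Y)
  --0--> S1 (output Y)
  --1--> S4 (output X)
  --0--> S4 (output X)
  --1--> S0 (output Y)
  --1--> S0 (output Y)

"YYXXYY"


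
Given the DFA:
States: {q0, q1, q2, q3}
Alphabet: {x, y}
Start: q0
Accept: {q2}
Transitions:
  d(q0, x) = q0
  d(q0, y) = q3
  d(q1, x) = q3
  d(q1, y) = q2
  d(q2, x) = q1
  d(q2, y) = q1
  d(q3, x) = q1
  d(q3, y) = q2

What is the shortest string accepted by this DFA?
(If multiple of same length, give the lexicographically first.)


BFS by string length (lex-first path to each state shown):
  len 0: q0<-""
  len 1: q0<-"x", q3<-"y"
  len 2: q0<-"xx", q1<-"yx", q2<-"yy", q3<-"xy"
Found accept state at length 2.

"yy"


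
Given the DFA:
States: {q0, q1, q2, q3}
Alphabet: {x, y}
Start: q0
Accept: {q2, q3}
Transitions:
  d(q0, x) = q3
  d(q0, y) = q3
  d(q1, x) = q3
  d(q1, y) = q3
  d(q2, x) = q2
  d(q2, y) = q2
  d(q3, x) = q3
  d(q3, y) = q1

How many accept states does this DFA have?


Accept states listed: {q2, q3}
Counting: q2(1) q3(2)

2


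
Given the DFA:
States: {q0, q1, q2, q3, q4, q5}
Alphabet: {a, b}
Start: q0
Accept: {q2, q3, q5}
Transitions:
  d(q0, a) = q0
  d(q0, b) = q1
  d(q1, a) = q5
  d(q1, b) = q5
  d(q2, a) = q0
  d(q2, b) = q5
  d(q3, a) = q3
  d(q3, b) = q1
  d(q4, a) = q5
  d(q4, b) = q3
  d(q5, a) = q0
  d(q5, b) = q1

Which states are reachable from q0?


BFS from q0:
  layer 0: {q0}
  layer 1: {q1}
  layer 2: {q5}

{q0, q1, q5}


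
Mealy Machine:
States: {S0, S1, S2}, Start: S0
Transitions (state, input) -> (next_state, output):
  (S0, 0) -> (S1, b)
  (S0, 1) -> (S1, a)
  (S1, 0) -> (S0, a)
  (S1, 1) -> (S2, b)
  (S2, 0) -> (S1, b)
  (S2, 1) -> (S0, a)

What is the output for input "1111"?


Step-by-step:
  (S0, 1) -> (S1, a)
  (S1, 1) -> (S2, b)
  (S2, 1) -> (S0, a)
  (S0, 1) -> (S1, a)

"abaa"


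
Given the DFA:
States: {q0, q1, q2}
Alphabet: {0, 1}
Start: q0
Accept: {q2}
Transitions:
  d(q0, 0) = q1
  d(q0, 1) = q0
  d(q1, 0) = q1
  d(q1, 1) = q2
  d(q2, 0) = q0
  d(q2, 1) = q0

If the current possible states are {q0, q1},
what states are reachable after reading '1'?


Apply transition on '1' from each current state:
  d(q0, 1) = q0
  d(q1, 1) = q2

{q0, q2}


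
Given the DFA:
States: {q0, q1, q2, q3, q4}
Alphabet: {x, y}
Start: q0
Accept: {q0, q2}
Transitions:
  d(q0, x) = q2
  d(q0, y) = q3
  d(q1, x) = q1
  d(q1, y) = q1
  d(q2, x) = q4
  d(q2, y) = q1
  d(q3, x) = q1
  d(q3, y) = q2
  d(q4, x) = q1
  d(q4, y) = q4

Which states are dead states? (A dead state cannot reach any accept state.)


Forward reachability from each state:
  q0 -> reaches accept state q0 (live)
  q1 -> reaches {q1}, no accept state (dead)
  q2 -> reaches accept state q2 (live)
  q3 -> reaches accept state q2 (live)
  q4 -> reaches {q1, q4}, no accept state (dead)

{q1, q4}


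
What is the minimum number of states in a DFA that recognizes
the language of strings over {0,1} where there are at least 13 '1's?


States: count = 0, 1, ..., 12, and a final '>= 13' state.
Total: 13 + 1 = 14. Accept = '>= 13' state.

14


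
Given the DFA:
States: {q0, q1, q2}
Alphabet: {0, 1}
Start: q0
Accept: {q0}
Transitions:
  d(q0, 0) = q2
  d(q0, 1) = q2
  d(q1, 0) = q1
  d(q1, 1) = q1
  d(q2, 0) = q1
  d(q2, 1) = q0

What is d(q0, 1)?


Looking up transition d(q0, 1)

q2


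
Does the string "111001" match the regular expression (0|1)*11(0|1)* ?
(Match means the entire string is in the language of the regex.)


|string| = 6; first = '1'; last = '1'

Yes, "111001" matches (0|1)*11(0|1)*


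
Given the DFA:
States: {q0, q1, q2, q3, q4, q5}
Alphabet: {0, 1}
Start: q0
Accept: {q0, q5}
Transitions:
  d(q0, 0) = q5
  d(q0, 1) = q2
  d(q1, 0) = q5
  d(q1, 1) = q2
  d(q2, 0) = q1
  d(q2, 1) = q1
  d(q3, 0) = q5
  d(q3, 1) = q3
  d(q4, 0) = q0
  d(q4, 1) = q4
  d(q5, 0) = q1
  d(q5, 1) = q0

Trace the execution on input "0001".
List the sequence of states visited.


Input: 0001
d(q0, 0) = q5
d(q5, 0) = q1
d(q1, 0) = q5
d(q5, 1) = q0


q0 -> q5 -> q1 -> q5 -> q0


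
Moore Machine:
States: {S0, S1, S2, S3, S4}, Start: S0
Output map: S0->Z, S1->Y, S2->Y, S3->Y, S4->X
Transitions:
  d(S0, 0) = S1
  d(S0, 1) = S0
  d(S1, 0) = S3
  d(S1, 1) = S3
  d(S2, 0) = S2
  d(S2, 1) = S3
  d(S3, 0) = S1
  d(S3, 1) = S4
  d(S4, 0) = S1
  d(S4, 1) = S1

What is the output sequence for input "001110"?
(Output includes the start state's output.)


Start: S0 (output Z)
  --0--> S1 (output Y)
  --0--> S3 (output Y)
  --1--> S4 (output X)
  --1--> S1 (output Y)
  --1--> S3 (output Y)
  --0--> S1 (output Y)

"ZYYXYYY"


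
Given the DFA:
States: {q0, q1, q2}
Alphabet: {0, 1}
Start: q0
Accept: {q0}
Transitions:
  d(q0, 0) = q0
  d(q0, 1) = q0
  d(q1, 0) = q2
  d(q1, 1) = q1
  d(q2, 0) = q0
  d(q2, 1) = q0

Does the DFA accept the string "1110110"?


Trace: q0 -> q0 -> q0 -> q0 -> q0 -> q0 -> q0 -> q0
Final state: q0
Accept states: {q0}

Yes, accepted (final state q0 is an accept state)


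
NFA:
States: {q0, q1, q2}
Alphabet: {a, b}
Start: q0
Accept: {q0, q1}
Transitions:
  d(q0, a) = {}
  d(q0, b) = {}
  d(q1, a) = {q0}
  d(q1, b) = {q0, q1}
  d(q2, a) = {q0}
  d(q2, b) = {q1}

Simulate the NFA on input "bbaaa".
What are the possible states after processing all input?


Start: {q0}
  --b--> {}
  --b--> {}
  --a--> {}
  --a--> {}
  --a--> {}

{} (empty set, no valid transitions)


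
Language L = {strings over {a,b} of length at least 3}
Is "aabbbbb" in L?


length = 7

Yes, "aabbbbb" is in L


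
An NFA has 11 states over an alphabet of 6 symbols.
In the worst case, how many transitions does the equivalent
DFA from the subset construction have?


Subset construction: one DFA state per subset of NFA states = 2^11 = 2048 states.
Each DFA state has 6 outgoing transitions: 2048 * 6 = 12288

12288


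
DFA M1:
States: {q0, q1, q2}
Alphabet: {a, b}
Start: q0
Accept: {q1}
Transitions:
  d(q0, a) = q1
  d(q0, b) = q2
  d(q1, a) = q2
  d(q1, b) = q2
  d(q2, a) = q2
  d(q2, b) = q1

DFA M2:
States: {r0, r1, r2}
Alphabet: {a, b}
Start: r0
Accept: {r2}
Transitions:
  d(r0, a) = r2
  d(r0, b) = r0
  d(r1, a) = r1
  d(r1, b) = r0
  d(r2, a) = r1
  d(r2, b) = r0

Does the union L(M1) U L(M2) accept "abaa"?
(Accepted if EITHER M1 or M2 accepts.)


M1: final=q2 accepted=False
M2: final=r1 accepted=False

No, union rejects (neither accepts)


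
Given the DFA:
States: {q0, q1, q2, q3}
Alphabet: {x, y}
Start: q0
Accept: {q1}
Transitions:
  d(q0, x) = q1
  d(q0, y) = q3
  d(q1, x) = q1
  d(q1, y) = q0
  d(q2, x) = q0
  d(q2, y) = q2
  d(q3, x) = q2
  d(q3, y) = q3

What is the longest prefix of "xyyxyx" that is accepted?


Run the DFA, marking each prefix where the state is accepting:
  "" -> q0 [reject]
  "x" -> q1 [accept]
  "xy" -> q0 [reject]
  "xyy" -> q3 [reject]
  "xyyx" -> q2 [reject]
  "xyyxy" -> q2 [reject]
  "xyyxyx" -> q0 [reject]

"x"
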